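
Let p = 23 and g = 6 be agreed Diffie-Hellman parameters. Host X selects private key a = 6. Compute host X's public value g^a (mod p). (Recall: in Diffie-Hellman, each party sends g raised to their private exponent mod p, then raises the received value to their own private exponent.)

Public value = 6^6 (mod 23).
6^1 ≡ 6 (mod 23)
6^2 = (6^1)^2 ≡ 6^2 = 36 ≡ 13 (mod 23)
6^4 = (6^2)^2 ≡ 13^2 = 169 ≡ 8 (mod 23)
6^6 = 6^4 · 6^2 ≡ 8 · 13 ≡ 12 (mod 23).

12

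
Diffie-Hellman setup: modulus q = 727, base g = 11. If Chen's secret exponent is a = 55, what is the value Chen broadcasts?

546

Public value = 11^55 mod 727.
11^1 ≡ 11 (mod 727)
11^2 = (11^1)^2 ≡ 11^2 = 121 ≡ 121 (mod 727)
11^4 = (11^2)^2 ≡ 121^2 = 14641 ≡ 101 (mod 727)
11^8 = (11^4)^2 ≡ 101^2 = 10201 ≡ 23 (mod 727)
11^16 = (11^8)^2 ≡ 23^2 = 529 ≡ 529 (mod 727)
11^32 = (11^16)^2 ≡ 529^2 = 279841 ≡ 673 (mod 727)
11^55 = 11^32 · 11^16 · 11^4 · 11^2 · 11^1 ≡ 673 · 529 · 101 · 121 · 11 ≡ 546 (mod 727).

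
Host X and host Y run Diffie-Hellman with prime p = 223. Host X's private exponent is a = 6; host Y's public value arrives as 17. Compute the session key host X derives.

49

Shared key K = 17^6 mod 223.
17^1 ≡ 17 (mod 223)
17^2 = (17^1)^2 ≡ 17^2 = 289 ≡ 66 (mod 223)
17^4 = (17^2)^2 ≡ 66^2 = 4356 ≡ 119 (mod 223)
17^6 = 17^4 · 17^2 ≡ 119 · 66 ≡ 49 (mod 223).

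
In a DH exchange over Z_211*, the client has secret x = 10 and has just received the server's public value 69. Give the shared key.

180

Shared key K = 69^10 mod 211.
69^1 ≡ 69 (mod 211)
69^2 = (69^1)^2 ≡ 69^2 = 4761 ≡ 119 (mod 211)
69^4 = (69^2)^2 ≡ 119^2 = 14161 ≡ 24 (mod 211)
69^8 = (69^4)^2 ≡ 24^2 = 576 ≡ 154 (mod 211)
69^10 = 69^8 · 69^2 ≡ 154 · 119 ≡ 180 (mod 211).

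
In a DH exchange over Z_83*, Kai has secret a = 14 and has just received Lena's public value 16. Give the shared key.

Shared key K = 16^14 mod 83.
16^1 ≡ 16 (mod 83)
16^2 = (16^1)^2 ≡ 16^2 = 256 ≡ 7 (mod 83)
16^4 = (16^2)^2 ≡ 7^2 = 49 ≡ 49 (mod 83)
16^8 = (16^4)^2 ≡ 49^2 = 2401 ≡ 77 (mod 83)
16^14 = 16^8 · 16^4 · 16^2 ≡ 77 · 49 · 7 ≡ 17 (mod 83).

17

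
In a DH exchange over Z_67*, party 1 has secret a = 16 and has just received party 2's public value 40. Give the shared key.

14

Shared key K = 40^16 mod 67.
40^1 ≡ 40 (mod 67)
40^2 = (40^1)^2 ≡ 40^2 = 1600 ≡ 59 (mod 67)
40^4 = (40^2)^2 ≡ 59^2 = 3481 ≡ 64 (mod 67)
40^8 = (40^4)^2 ≡ 64^2 = 4096 ≡ 9 (mod 67)
40^16 = (40^8)^2 ≡ 9^2 = 81 ≡ 14 (mod 67)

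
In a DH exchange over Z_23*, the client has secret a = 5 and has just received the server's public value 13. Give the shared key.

4

Shared key K = 13^5 mod 23.
13^1 ≡ 13 (mod 23)
13^2 = (13^1)^2 ≡ 13^2 = 169 ≡ 8 (mod 23)
13^4 = (13^2)^2 ≡ 8^2 = 64 ≡ 18 (mod 23)
13^5 = 13^4 · 13^1 ≡ 18 · 13 ≡ 4 (mod 23).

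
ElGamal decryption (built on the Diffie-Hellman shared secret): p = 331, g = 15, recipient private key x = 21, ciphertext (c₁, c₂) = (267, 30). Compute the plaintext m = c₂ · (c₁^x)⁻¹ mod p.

134

Shared mask s = c₁^x mod p = 267^21 mod 331.
267^1 ≡ 267 (mod 331)
267^2 = (267^1)^2 ≡ 267^2 = 71289 ≡ 124 (mod 331)
267^4 = (267^2)^2 ≡ 124^2 = 15376 ≡ 150 (mod 331)
267^8 = (267^4)^2 ≡ 150^2 = 22500 ≡ 323 (mod 331)
267^16 = (267^8)^2 ≡ 323^2 = 104329 ≡ 64 (mod 331)
267^21 = 267^16 · 267^4 · 267^1 ≡ 64 · 150 · 267 ≡ 267 (mod 331).
So s = 267; s⁻¹ ≡ 181 (mod 331).
m = c₂ · s⁻¹ mod 331 = 30 · 181 mod 331 = 134.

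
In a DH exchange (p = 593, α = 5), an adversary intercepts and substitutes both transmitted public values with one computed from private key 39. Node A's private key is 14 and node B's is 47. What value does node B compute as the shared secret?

Node B receives an adversary's public value M = 5^39 mod 593 instead of the honest one.
5^1 ≡ 5 (mod 593)
5^2 = (5^1)^2 ≡ 5^2 = 25 ≡ 25 (mod 593)
5^4 = (5^2)^2 ≡ 25^2 = 625 ≡ 32 (mod 593)
5^8 = (5^4)^2 ≡ 32^2 = 1024 ≡ 431 (mod 593)
5^16 = (5^8)^2 ≡ 431^2 = 185761 ≡ 152 (mod 593)
5^32 = (5^16)^2 ≡ 152^2 = 23104 ≡ 570 (mod 593)
5^39 = 5^32 · 5^4 · 5^2 · 5^1 ≡ 570 · 32 · 25 · 5 ≡ 508 (mod 593).
So M = 508. Node B computes K = M^47 mod 593.
508^1 ≡ 508 (mod 593)
508^2 = (508^1)^2 ≡ 508^2 = 258064 ≡ 109 (mod 593)
508^4 = (508^2)^2 ≡ 109^2 = 11881 ≡ 21 (mod 593)
508^8 = (508^4)^2 ≡ 21^2 = 441 ≡ 441 (mod 593)
508^16 = (508^8)^2 ≡ 441^2 = 194481 ≡ 570 (mod 593)
508^32 = (508^16)^2 ≡ 570^2 = 324900 ≡ 529 (mod 593)
508^47 = 508^32 · 508^8 · 508^4 · 508^2 · 508^1 ≡ 529 · 441 · 21 · 109 · 508 ≡ 185 (mod 593).

185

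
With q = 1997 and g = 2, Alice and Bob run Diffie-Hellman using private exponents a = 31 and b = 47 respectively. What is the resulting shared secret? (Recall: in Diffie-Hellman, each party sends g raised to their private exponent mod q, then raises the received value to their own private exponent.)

1691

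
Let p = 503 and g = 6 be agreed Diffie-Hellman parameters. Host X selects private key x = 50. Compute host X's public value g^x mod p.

154

Public value = 6^50 mod 503.
6^1 ≡ 6 (mod 503)
6^2 = (6^1)^2 ≡ 6^2 = 36 ≡ 36 (mod 503)
6^4 = (6^2)^2 ≡ 36^2 = 1296 ≡ 290 (mod 503)
6^8 = (6^4)^2 ≡ 290^2 = 84100 ≡ 99 (mod 503)
6^16 = (6^8)^2 ≡ 99^2 = 9801 ≡ 244 (mod 503)
6^32 = (6^16)^2 ≡ 244^2 = 59536 ≡ 182 (mod 503)
6^50 = 6^32 · 6^16 · 6^2 ≡ 182 · 244 · 36 ≡ 154 (mod 503).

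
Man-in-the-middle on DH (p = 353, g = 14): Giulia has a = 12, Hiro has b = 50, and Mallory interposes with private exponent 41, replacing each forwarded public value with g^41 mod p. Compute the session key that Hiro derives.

254

Hiro receives Mallory's public value M = 14^41 mod 353 instead of the honest one.
14^1 ≡ 14 (mod 353)
14^2 = (14^1)^2 ≡ 14^2 = 196 ≡ 196 (mod 353)
14^4 = (14^2)^2 ≡ 196^2 = 38416 ≡ 292 (mod 353)
14^8 = (14^4)^2 ≡ 292^2 = 85264 ≡ 191 (mod 353)
14^16 = (14^8)^2 ≡ 191^2 = 36481 ≡ 122 (mod 353)
14^32 = (14^16)^2 ≡ 122^2 = 14884 ≡ 58 (mod 353)
14^41 = 14^32 · 14^8 · 14^1 ≡ 58 · 191 · 14 ≡ 125 (mod 353).
So M = 125. Hiro computes K = M^50 mod 353.
125^1 ≡ 125 (mod 353)
125^2 = (125^1)^2 ≡ 125^2 = 15625 ≡ 93 (mod 353)
125^4 = (125^2)^2 ≡ 93^2 = 8649 ≡ 177 (mod 353)
125^8 = (125^4)^2 ≡ 177^2 = 31329 ≡ 265 (mod 353)
125^16 = (125^8)^2 ≡ 265^2 = 70225 ≡ 331 (mod 353)
125^32 = (125^16)^2 ≡ 331^2 = 109561 ≡ 131 (mod 353)
125^50 = 125^32 · 125^16 · 125^2 ≡ 131 · 331 · 93 ≡ 254 (mod 353).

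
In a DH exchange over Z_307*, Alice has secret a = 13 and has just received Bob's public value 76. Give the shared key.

Shared key K = 76^13 mod 307.
76^1 ≡ 76 (mod 307)
76^2 = (76^1)^2 ≡ 76^2 = 5776 ≡ 250 (mod 307)
76^4 = (76^2)^2 ≡ 250^2 = 62500 ≡ 179 (mod 307)
76^8 = (76^4)^2 ≡ 179^2 = 32041 ≡ 113 (mod 307)
76^13 = 76^8 · 76^4 · 76^1 ≡ 113 · 179 · 76 ≡ 103 (mod 307).

103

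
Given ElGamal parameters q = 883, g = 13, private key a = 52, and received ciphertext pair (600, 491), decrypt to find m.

Shared mask s = c₁^a mod q = 600^52 mod 883.
600^1 ≡ 600 (mod 883)
600^2 = (600^1)^2 ≡ 600^2 = 360000 ≡ 619 (mod 883)
600^4 = (600^2)^2 ≡ 619^2 = 383161 ≡ 822 (mod 883)
600^8 = (600^4)^2 ≡ 822^2 = 675684 ≡ 189 (mod 883)
600^16 = (600^8)^2 ≡ 189^2 = 35721 ≡ 401 (mod 883)
600^32 = (600^16)^2 ≡ 401^2 = 160801 ≡ 95 (mod 883)
600^52 = 600^32 · 600^16 · 600^4 ≡ 95 · 401 · 822 ≡ 261 (mod 883).
So s = 261; s⁻¹ ≡ 362 (mod 883).
m = c₂ · s⁻¹ mod 883 = 491 · 362 mod 883 = 259.

259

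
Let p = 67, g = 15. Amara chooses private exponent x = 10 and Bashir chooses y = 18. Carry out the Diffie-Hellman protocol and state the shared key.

Bashir sends B = g^y mod p = 15^18 mod 67.
15^1 ≡ 15 (mod 67)
15^2 = (15^1)^2 ≡ 15^2 = 225 ≡ 24 (mod 67)
15^4 = (15^2)^2 ≡ 24^2 = 576 ≡ 40 (mod 67)
15^8 = (15^4)^2 ≡ 40^2 = 1600 ≡ 59 (mod 67)
15^16 = (15^8)^2 ≡ 59^2 = 3481 ≡ 64 (mod 67)
15^18 = 15^16 · 15^2 ≡ 64 · 24 ≡ 62 (mod 67).
So B = 62. Amara then computes K = B^x mod p = 62^10 mod 67.
62^1 ≡ 62 (mod 67)
62^2 = (62^1)^2 ≡ 62^2 = 3844 ≡ 25 (mod 67)
62^4 = (62^2)^2 ≡ 25^2 = 625 ≡ 22 (mod 67)
62^8 = (62^4)^2 ≡ 22^2 = 484 ≡ 15 (mod 67)
62^10 = 62^8 · 62^2 ≡ 15 · 25 ≡ 40 (mod 67).

40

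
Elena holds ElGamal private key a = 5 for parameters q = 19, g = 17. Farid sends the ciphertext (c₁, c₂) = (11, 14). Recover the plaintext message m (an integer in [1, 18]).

Shared mask s = c₁^a mod q = 11^5 mod 19.
11^1 ≡ 11 (mod 19)
11^2 = (11^1)^2 ≡ 11^2 = 121 ≡ 7 (mod 19)
11^4 = (11^2)^2 ≡ 7^2 = 49 ≡ 11 (mod 19)
11^5 = 11^4 · 11^1 ≡ 11 · 11 ≡ 7 (mod 19).
So s = 7; s⁻¹ ≡ 11 (mod 19).
m = c₂ · s⁻¹ mod 19 = 14 · 11 mod 19 = 2.

2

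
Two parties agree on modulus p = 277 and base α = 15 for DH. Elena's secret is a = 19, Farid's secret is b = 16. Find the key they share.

Farid sends B = α^b mod p = 15^16 mod 277.
15^1 ≡ 15 (mod 277)
15^2 = (15^1)^2 ≡ 15^2 = 225 ≡ 225 (mod 277)
15^4 = (15^2)^2 ≡ 225^2 = 50625 ≡ 211 (mod 277)
15^8 = (15^4)^2 ≡ 211^2 = 44521 ≡ 201 (mod 277)
15^16 = (15^8)^2 ≡ 201^2 = 40401 ≡ 236 (mod 277)
So B = 236. Elena then computes K = B^a mod p = 236^19 mod 277.
236^1 ≡ 236 (mod 277)
236^2 = (236^1)^2 ≡ 236^2 = 55696 ≡ 19 (mod 277)
236^4 = (236^2)^2 ≡ 19^2 = 361 ≡ 84 (mod 277)
236^8 = (236^4)^2 ≡ 84^2 = 7056 ≡ 131 (mod 277)
236^16 = (236^8)^2 ≡ 131^2 = 17161 ≡ 264 (mod 277)
236^19 = 236^16 · 236^2 · 236^1 ≡ 264 · 19 · 236 ≡ 155 (mod 277).

155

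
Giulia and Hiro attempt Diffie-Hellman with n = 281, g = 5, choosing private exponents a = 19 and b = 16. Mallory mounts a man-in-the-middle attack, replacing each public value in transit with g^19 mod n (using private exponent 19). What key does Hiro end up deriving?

163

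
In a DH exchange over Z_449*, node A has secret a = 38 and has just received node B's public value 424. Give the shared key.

Shared key K = 424^38 mod 449.
424^1 ≡ 424 (mod 449)
424^2 = (424^1)^2 ≡ 424^2 = 179776 ≡ 176 (mod 449)
424^4 = (424^2)^2 ≡ 176^2 = 30976 ≡ 444 (mod 449)
424^8 = (424^4)^2 ≡ 444^2 = 197136 ≡ 25 (mod 449)
424^16 = (424^8)^2 ≡ 25^2 = 625 ≡ 176 (mod 449)
424^32 = (424^16)^2 ≡ 176^2 = 30976 ≡ 444 (mod 449)
424^38 = 424^32 · 424^4 · 424^2 ≡ 444 · 444 · 176 ≡ 359 (mod 449).

359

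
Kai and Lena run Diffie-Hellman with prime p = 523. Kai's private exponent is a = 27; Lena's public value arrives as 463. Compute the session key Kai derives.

522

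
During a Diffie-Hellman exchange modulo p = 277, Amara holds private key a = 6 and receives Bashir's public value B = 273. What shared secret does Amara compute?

218

Shared key K = 273^6 mod 277.
273^1 ≡ 273 (mod 277)
273^2 = (273^1)^2 ≡ 273^2 = 74529 ≡ 16 (mod 277)
273^4 = (273^2)^2 ≡ 16^2 = 256 ≡ 256 (mod 277)
273^6 = 273^4 · 273^2 ≡ 256 · 16 ≡ 218 (mod 277).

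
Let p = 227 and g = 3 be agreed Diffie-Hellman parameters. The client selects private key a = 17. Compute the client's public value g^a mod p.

90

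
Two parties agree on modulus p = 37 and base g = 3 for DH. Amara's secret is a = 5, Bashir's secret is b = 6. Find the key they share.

10

Amara sends A = g^a mod p = 3^5 mod 37.
3^1 ≡ 3 (mod 37)
3^2 = (3^1)^2 ≡ 3^2 = 9 ≡ 9 (mod 37)
3^4 = (3^2)^2 ≡ 9^2 = 81 ≡ 7 (mod 37)
3^5 = 3^4 · 3^1 ≡ 7 · 3 ≡ 21 (mod 37).
So A = 21. Bashir then computes K = A^b mod p = 21^6 mod 37.
21^1 ≡ 21 (mod 37)
21^2 = (21^1)^2 ≡ 21^2 = 441 ≡ 34 (mod 37)
21^4 = (21^2)^2 ≡ 34^2 = 1156 ≡ 9 (mod 37)
21^6 = 21^4 · 21^2 ≡ 9 · 34 ≡ 10 (mod 37).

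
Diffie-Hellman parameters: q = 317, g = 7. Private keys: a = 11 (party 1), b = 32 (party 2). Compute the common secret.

175

Party 2 sends B = g^b mod q = 7^32 mod 317.
7^1 ≡ 7 (mod 317)
7^2 = (7^1)^2 ≡ 7^2 = 49 ≡ 49 (mod 317)
7^4 = (7^2)^2 ≡ 49^2 = 2401 ≡ 182 (mod 317)
7^8 = (7^4)^2 ≡ 182^2 = 33124 ≡ 156 (mod 317)
7^16 = (7^8)^2 ≡ 156^2 = 24336 ≡ 244 (mod 317)
7^32 = (7^16)^2 ≡ 244^2 = 59536 ≡ 257 (mod 317)
So B = 257. Party 1 then computes K = B^a mod q = 257^11 mod 317.
257^1 ≡ 257 (mod 317)
257^2 = (257^1)^2 ≡ 257^2 = 66049 ≡ 113 (mod 317)
257^4 = (257^2)^2 ≡ 113^2 = 12769 ≡ 89 (mod 317)
257^8 = (257^4)^2 ≡ 89^2 = 7921 ≡ 313 (mod 317)
257^11 = 257^8 · 257^2 · 257^1 ≡ 313 · 113 · 257 ≡ 175 (mod 317).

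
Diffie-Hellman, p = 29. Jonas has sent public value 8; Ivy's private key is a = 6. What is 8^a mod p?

Shared key K = 8^6 mod 29.
8^1 ≡ 8 (mod 29)
8^2 = (8^1)^2 ≡ 8^2 = 64 ≡ 6 (mod 29)
8^4 = (8^2)^2 ≡ 6^2 = 36 ≡ 7 (mod 29)
8^6 = 8^4 · 8^2 ≡ 7 · 6 ≡ 13 (mod 29).

13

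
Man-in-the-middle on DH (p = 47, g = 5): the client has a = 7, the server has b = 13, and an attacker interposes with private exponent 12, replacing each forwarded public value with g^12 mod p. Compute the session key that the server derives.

2

The server receives an attacker's public value M = 5^12 mod 47 instead of the honest one.
5^1 ≡ 5 (mod 47)
5^2 = (5^1)^2 ≡ 5^2 = 25 ≡ 25 (mod 47)
5^4 = (5^2)^2 ≡ 25^2 = 625 ≡ 14 (mod 47)
5^8 = (5^4)^2 ≡ 14^2 = 196 ≡ 8 (mod 47)
5^12 = 5^8 · 5^4 ≡ 8 · 14 ≡ 18 (mod 47).
So M = 18. The server computes K = M^13 mod 47.
18^1 ≡ 18 (mod 47)
18^2 = (18^1)^2 ≡ 18^2 = 324 ≡ 42 (mod 47)
18^4 = (18^2)^2 ≡ 42^2 = 1764 ≡ 25 (mod 47)
18^8 = (18^4)^2 ≡ 25^2 = 625 ≡ 14 (mod 47)
18^13 = 18^8 · 18^4 · 18^1 ≡ 14 · 25 · 18 ≡ 2 (mod 47).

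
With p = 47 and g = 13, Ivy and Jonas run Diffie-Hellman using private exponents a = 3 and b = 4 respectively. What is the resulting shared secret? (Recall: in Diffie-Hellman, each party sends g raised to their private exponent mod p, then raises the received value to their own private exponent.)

9

Ivy sends A = g^a mod p = 13^3 mod 47.
13^1 ≡ 13 (mod 47)
13^2 = (13^1)^2 ≡ 13^2 = 169 ≡ 28 (mod 47)
13^3 = 13^2 · 13^1 ≡ 28 · 13 ≡ 35 (mod 47).
So A = 35. Jonas then computes K = A^b mod p = 35^4 mod 47.
35^1 ≡ 35 (mod 47)
35^2 = (35^1)^2 ≡ 35^2 = 1225 ≡ 3 (mod 47)
35^4 = (35^2)^2 ≡ 3^2 = 9 ≡ 9 (mod 47)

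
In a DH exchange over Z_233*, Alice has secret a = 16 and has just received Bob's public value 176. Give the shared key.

51

Shared key K = 176^16 mod 233.
176^1 ≡ 176 (mod 233)
176^2 = (176^1)^2 ≡ 176^2 = 30976 ≡ 220 (mod 233)
176^4 = (176^2)^2 ≡ 220^2 = 48400 ≡ 169 (mod 233)
176^8 = (176^4)^2 ≡ 169^2 = 28561 ≡ 135 (mod 233)
176^16 = (176^8)^2 ≡ 135^2 = 18225 ≡ 51 (mod 233)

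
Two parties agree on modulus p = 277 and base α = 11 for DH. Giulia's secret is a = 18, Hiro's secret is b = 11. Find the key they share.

Hiro sends B = α^b mod p = 11^11 mod 277.
11^1 ≡ 11 (mod 277)
11^2 = (11^1)^2 ≡ 11^2 = 121 ≡ 121 (mod 277)
11^4 = (11^2)^2 ≡ 121^2 = 14641 ≡ 237 (mod 277)
11^8 = (11^4)^2 ≡ 237^2 = 56169 ≡ 215 (mod 277)
11^11 = 11^8 · 11^2 · 11^1 ≡ 215 · 121 · 11 ≡ 24 (mod 277).
So B = 24. Giulia then computes K = B^a mod p = 24^18 mod 277.
24^1 ≡ 24 (mod 277)
24^2 = (24^1)^2 ≡ 24^2 = 576 ≡ 22 (mod 277)
24^4 = (24^2)^2 ≡ 22^2 = 484 ≡ 207 (mod 277)
24^8 = (24^4)^2 ≡ 207^2 = 42849 ≡ 191 (mod 277)
24^16 = (24^8)^2 ≡ 191^2 = 36481 ≡ 194 (mod 277)
24^18 = 24^16 · 24^2 ≡ 194 · 22 ≡ 113 (mod 277).

113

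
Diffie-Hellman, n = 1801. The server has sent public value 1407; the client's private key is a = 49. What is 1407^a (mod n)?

1769

Shared key K = 1407^49 mod 1801.
1407^1 ≡ 1407 (mod 1801)
1407^2 = (1407^1)^2 ≡ 1407^2 = 1979649 ≡ 350 (mod 1801)
1407^4 = (1407^2)^2 ≡ 350^2 = 122500 ≡ 32 (mod 1801)
1407^8 = (1407^4)^2 ≡ 32^2 = 1024 ≡ 1024 (mod 1801)
1407^16 = (1407^8)^2 ≡ 1024^2 = 1048576 ≡ 394 (mod 1801)
1407^32 = (1407^16)^2 ≡ 394^2 = 155236 ≡ 350 (mod 1801)
1407^49 = 1407^32 · 1407^16 · 1407^1 ≡ 350 · 394 · 1407 ≡ 1769 (mod 1801).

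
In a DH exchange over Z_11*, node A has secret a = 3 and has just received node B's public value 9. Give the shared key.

Shared key K = 9^3 mod 11.
9^1 ≡ 9 (mod 11)
9^2 = (9^1)^2 ≡ 9^2 = 81 ≡ 4 (mod 11)
9^3 = 9^2 · 9^1 ≡ 4 · 9 ≡ 3 (mod 11).

3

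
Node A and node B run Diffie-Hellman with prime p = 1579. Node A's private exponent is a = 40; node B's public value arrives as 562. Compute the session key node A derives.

Shared key K = 562^40 mod 1579.
562^1 ≡ 562 (mod 1579)
562^2 = (562^1)^2 ≡ 562^2 = 315844 ≡ 44 (mod 1579)
562^4 = (562^2)^2 ≡ 44^2 = 1936 ≡ 357 (mod 1579)
562^8 = (562^4)^2 ≡ 357^2 = 127449 ≡ 1129 (mod 1579)
562^16 = (562^8)^2 ≡ 1129^2 = 1274641 ≡ 388 (mod 1579)
562^32 = (562^16)^2 ≡ 388^2 = 150544 ≡ 539 (mod 1579)
562^40 = 562^32 · 562^8 ≡ 539 · 1129 ≡ 616 (mod 1579).

616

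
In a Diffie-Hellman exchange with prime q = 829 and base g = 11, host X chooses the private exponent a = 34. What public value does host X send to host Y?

616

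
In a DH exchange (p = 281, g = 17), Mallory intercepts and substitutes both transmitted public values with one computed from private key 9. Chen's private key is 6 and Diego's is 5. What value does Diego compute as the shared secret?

Diego receives Mallory's public value M = 17^9 mod 281 instead of the honest one.
17^1 ≡ 17 (mod 281)
17^2 = (17^1)^2 ≡ 17^2 = 289 ≡ 8 (mod 281)
17^4 = (17^2)^2 ≡ 8^2 = 64 ≡ 64 (mod 281)
17^8 = (17^4)^2 ≡ 64^2 = 4096 ≡ 162 (mod 281)
17^9 = 17^8 · 17^1 ≡ 162 · 17 ≡ 225 (mod 281).
So M = 225. Diego computes K = M^5 mod 281.
225^1 ≡ 225 (mod 281)
225^2 = (225^1)^2 ≡ 225^2 = 50625 ≡ 45 (mod 281)
225^4 = (225^2)^2 ≡ 45^2 = 2025 ≡ 58 (mod 281)
225^5 = 225^4 · 225^1 ≡ 58 · 225 ≡ 124 (mod 281).

124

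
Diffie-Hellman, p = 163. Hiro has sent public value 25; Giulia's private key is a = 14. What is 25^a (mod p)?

Shared key K = 25^14 mod 163.
25^1 ≡ 25 (mod 163)
25^2 = (25^1)^2 ≡ 25^2 = 625 ≡ 136 (mod 163)
25^4 = (25^2)^2 ≡ 136^2 = 18496 ≡ 77 (mod 163)
25^8 = (25^4)^2 ≡ 77^2 = 5929 ≡ 61 (mod 163)
25^14 = 25^8 · 25^4 · 25^2 ≡ 61 · 77 · 136 ≡ 158 (mod 163).

158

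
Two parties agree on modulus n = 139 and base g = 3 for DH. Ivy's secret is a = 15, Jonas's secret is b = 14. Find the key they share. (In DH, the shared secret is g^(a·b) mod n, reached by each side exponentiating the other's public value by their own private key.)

112

Jonas sends B = g^b mod n = 3^14 mod 139.
3^1 ≡ 3 (mod 139)
3^2 = (3^1)^2 ≡ 3^2 = 9 ≡ 9 (mod 139)
3^4 = (3^2)^2 ≡ 9^2 = 81 ≡ 81 (mod 139)
3^8 = (3^4)^2 ≡ 81^2 = 6561 ≡ 28 (mod 139)
3^14 = 3^8 · 3^4 · 3^2 ≡ 28 · 81 · 9 ≡ 118 (mod 139).
So B = 118. Ivy then computes K = B^a mod n = 118^15 mod 139.
118^1 ≡ 118 (mod 139)
118^2 = (118^1)^2 ≡ 118^2 = 13924 ≡ 24 (mod 139)
118^4 = (118^2)^2 ≡ 24^2 = 576 ≡ 20 (mod 139)
118^8 = (118^4)^2 ≡ 20^2 = 400 ≡ 122 (mod 139)
118^15 = 118^8 · 118^4 · 118^2 · 118^1 ≡ 122 · 20 · 24 · 118 ≡ 112 (mod 139).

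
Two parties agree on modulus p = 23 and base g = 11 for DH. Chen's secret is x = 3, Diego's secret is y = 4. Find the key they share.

12

Diego sends B = g^y mod p = 11^4 mod 23.
11^1 ≡ 11 (mod 23)
11^2 = (11^1)^2 ≡ 11^2 = 121 ≡ 6 (mod 23)
11^4 = (11^2)^2 ≡ 6^2 = 36 ≡ 13 (mod 23)
So B = 13. Chen then computes K = B^x mod p = 13^3 mod 23.
13^1 ≡ 13 (mod 23)
13^2 = (13^1)^2 ≡ 13^2 = 169 ≡ 8 (mod 23)
13^3 = 13^2 · 13^1 ≡ 8 · 13 ≡ 12 (mod 23).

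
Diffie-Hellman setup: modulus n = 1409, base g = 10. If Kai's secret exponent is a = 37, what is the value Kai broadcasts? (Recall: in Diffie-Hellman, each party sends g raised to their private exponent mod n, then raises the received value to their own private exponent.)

Public value = 10^37 mod 1409.
10^1 ≡ 10 (mod 1409)
10^2 = (10^1)^2 ≡ 10^2 = 100 ≡ 100 (mod 1409)
10^4 = (10^2)^2 ≡ 100^2 = 10000 ≡ 137 (mod 1409)
10^8 = (10^4)^2 ≡ 137^2 = 18769 ≡ 452 (mod 1409)
10^16 = (10^8)^2 ≡ 452^2 = 204304 ≡ 1408 (mod 1409)
10^32 = (10^16)^2 ≡ 1408^2 = 1982464 ≡ 1 (mod 1409)
10^37 = 10^32 · 10^4 · 10^1 ≡ 1 · 137 · 10 ≡ 1370 (mod 1409).

1370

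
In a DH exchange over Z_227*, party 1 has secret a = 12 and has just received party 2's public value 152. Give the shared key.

27

Shared key K = 152^12 mod 227.
152^1 ≡ 152 (mod 227)
152^2 = (152^1)^2 ≡ 152^2 = 23104 ≡ 177 (mod 227)
152^4 = (152^2)^2 ≡ 177^2 = 31329 ≡ 3 (mod 227)
152^8 = (152^4)^2 ≡ 3^2 = 9 ≡ 9 (mod 227)
152^12 = 152^8 · 152^4 ≡ 9 · 3 ≡ 27 (mod 227).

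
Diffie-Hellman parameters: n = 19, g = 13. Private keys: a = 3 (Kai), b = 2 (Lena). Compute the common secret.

11

Lena sends B = g^b mod n = 13^2 mod 19.
13^1 ≡ 13 (mod 19)
13^2 = (13^1)^2 ≡ 13^2 = 169 ≡ 17 (mod 19)
So B = 17. Kai then computes K = B^a mod n = 17^3 mod 19.
17^1 ≡ 17 (mod 19)
17^2 = (17^1)^2 ≡ 17^2 = 289 ≡ 4 (mod 19)
17^3 = 17^2 · 17^1 ≡ 4 · 17 ≡ 11 (mod 19).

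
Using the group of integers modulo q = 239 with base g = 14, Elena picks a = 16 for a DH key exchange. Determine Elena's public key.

232

Public value = 14^{16} \pmod{239}.
14^1 ≡ 14 (mod 239)
14^2 = (14^1)^2 ≡ 14^2 = 196 ≡ 196 (mod 239)
14^4 = (14^2)^2 ≡ 196^2 = 38416 ≡ 176 (mod 239)
14^8 = (14^4)^2 ≡ 176^2 = 30976 ≡ 145 (mod 239)
14^16 = (14^8)^2 ≡ 145^2 = 21025 ≡ 232 (mod 239)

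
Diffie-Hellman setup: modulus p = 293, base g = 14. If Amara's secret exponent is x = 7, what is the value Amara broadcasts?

15

Public value = 14^7 mod 293.
14^1 ≡ 14 (mod 293)
14^2 = (14^1)^2 ≡ 14^2 = 196 ≡ 196 (mod 293)
14^4 = (14^2)^2 ≡ 196^2 = 38416 ≡ 33 (mod 293)
14^7 = 14^4 · 14^2 · 14^1 ≡ 33 · 196 · 14 ≡ 15 (mod 293).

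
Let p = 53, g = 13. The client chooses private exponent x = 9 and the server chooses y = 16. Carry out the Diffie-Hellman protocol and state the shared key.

13

The server sends B = g^y mod p = 13^16 mod 53.
13^1 ≡ 13 (mod 53)
13^2 = (13^1)^2 ≡ 13^2 = 169 ≡ 10 (mod 53)
13^4 = (13^2)^2 ≡ 10^2 = 100 ≡ 47 (mod 53)
13^8 = (13^4)^2 ≡ 47^2 = 2209 ≡ 36 (mod 53)
13^16 = (13^8)^2 ≡ 36^2 = 1296 ≡ 24 (mod 53)
So B = 24. The client then computes K = B^x mod p = 24^9 mod 53.
24^1 ≡ 24 (mod 53)
24^2 = (24^1)^2 ≡ 24^2 = 576 ≡ 46 (mod 53)
24^4 = (24^2)^2 ≡ 46^2 = 2116 ≡ 49 (mod 53)
24^8 = (24^4)^2 ≡ 49^2 = 2401 ≡ 16 (mod 53)
24^9 = 24^8 · 24^1 ≡ 16 · 24 ≡ 13 (mod 53).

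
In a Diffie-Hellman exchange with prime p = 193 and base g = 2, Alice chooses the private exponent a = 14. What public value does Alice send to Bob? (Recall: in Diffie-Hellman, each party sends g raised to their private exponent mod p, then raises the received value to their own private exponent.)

172

Public value = 2^{14} \pmod{193}.
2^1 ≡ 2 (mod 193)
2^2 = (2^1)^2 ≡ 2^2 = 4 ≡ 4 (mod 193)
2^4 = (2^2)^2 ≡ 4^2 = 16 ≡ 16 (mod 193)
2^8 = (2^4)^2 ≡ 16^2 = 256 ≡ 63 (mod 193)
2^14 = 2^8 · 2^4 · 2^2 ≡ 63 · 16 · 4 ≡ 172 (mod 193).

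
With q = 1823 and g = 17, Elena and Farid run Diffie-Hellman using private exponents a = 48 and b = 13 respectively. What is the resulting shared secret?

996

Elena sends A = g^a mod q = 17^48 mod 1823.
17^1 ≡ 17 (mod 1823)
17^2 = (17^1)^2 ≡ 17^2 = 289 ≡ 289 (mod 1823)
17^4 = (17^2)^2 ≡ 289^2 = 83521 ≡ 1486 (mod 1823)
17^8 = (17^4)^2 ≡ 1486^2 = 2208196 ≡ 543 (mod 1823)
17^16 = (17^8)^2 ≡ 543^2 = 294849 ≡ 1346 (mod 1823)
17^32 = (17^16)^2 ≡ 1346^2 = 1811716 ≡ 1477 (mod 1823)
17^48 = 17^32 · 17^16 ≡ 1477 · 1346 ≡ 972 (mod 1823).
So A = 972. Farid then computes K = A^b mod q = 972^13 mod 1823.
972^1 ≡ 972 (mod 1823)
972^2 = (972^1)^2 ≡ 972^2 = 944784 ≡ 470 (mod 1823)
972^4 = (972^2)^2 ≡ 470^2 = 220900 ≡ 317 (mod 1823)
972^8 = (972^4)^2 ≡ 317^2 = 100489 ≡ 224 (mod 1823)
972^13 = 972^8 · 972^4 · 972^1 ≡ 224 · 317 · 972 ≡ 996 (mod 1823).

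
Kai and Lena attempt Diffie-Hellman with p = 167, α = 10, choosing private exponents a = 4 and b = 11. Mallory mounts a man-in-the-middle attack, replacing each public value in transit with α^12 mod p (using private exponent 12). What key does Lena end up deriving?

115

Lena receives Mallory's public value M = 10^12 mod 167 instead of the honest one.
10^1 ≡ 10 (mod 167)
10^2 = (10^1)^2 ≡ 10^2 = 100 ≡ 100 (mod 167)
10^4 = (10^2)^2 ≡ 100^2 = 10000 ≡ 147 (mod 167)
10^8 = (10^4)^2 ≡ 147^2 = 21609 ≡ 66 (mod 167)
10^12 = 10^8 · 10^4 ≡ 66 · 147 ≡ 16 (mod 167).
So M = 16. Lena computes K = M^11 mod 167.
16^1 ≡ 16 (mod 167)
16^2 = (16^1)^2 ≡ 16^2 = 256 ≡ 89 (mod 167)
16^4 = (16^2)^2 ≡ 89^2 = 7921 ≡ 72 (mod 167)
16^8 = (16^4)^2 ≡ 72^2 = 5184 ≡ 7 (mod 167)
16^11 = 16^8 · 16^2 · 16^1 ≡ 7 · 89 · 16 ≡ 115 (mod 167).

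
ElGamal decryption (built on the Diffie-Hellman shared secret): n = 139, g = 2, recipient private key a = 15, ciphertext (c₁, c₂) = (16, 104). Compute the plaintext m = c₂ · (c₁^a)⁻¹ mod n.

Shared mask s = c₁^a mod n = 16^15 mod 139.
16^1 ≡ 16 (mod 139)
16^2 = (16^1)^2 ≡ 16^2 = 256 ≡ 117 (mod 139)
16^4 = (16^2)^2 ≡ 117^2 = 13689 ≡ 67 (mod 139)
16^8 = (16^4)^2 ≡ 67^2 = 4489 ≡ 41 (mod 139)
16^15 = 16^8 · 16^4 · 16^2 · 16^1 ≡ 41 · 67 · 117 · 16 ≡ 79 (mod 139).
So s = 79; s⁻¹ ≡ 44 (mod 139).
m = c₂ · s⁻¹ mod 139 = 104 · 44 mod 139 = 128.

128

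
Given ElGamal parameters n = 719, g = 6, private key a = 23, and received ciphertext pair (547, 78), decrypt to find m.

293

Shared mask s = c₁^a mod n = 547^23 mod 719.
547^1 ≡ 547 (mod 719)
547^2 = (547^1)^2 ≡ 547^2 = 299209 ≡ 105 (mod 719)
547^4 = (547^2)^2 ≡ 105^2 = 11025 ≡ 240 (mod 719)
547^8 = (547^4)^2 ≡ 240^2 = 57600 ≡ 80 (mod 719)
547^16 = (547^8)^2 ≡ 80^2 = 6400 ≡ 648 (mod 719)
547^23 = 547^16 · 547^4 · 547^2 · 547^1 ≡ 648 · 240 · 105 · 547 ≡ 334 (mod 719).
So s = 334; s⁻¹ ≡ 437 (mod 719).
m = c₂ · s⁻¹ mod 719 = 78 · 437 mod 719 = 293.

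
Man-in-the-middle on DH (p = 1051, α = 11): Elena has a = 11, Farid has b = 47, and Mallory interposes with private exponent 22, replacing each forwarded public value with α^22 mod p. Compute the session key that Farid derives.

837

Farid receives Mallory's public value M = 11^22 mod 1051 instead of the honest one.
11^1 ≡ 11 (mod 1051)
11^2 = (11^1)^2 ≡ 11^2 = 121 ≡ 121 (mod 1051)
11^4 = (11^2)^2 ≡ 121^2 = 14641 ≡ 978 (mod 1051)
11^8 = (11^4)^2 ≡ 978^2 = 956484 ≡ 74 (mod 1051)
11^16 = (11^8)^2 ≡ 74^2 = 5476 ≡ 221 (mod 1051)
11^22 = 11^16 · 11^4 · 11^2 ≡ 221 · 978 · 121 ≡ 665 (mod 1051).
So M = 665. Farid computes K = M^47 mod 1051.
665^1 ≡ 665 (mod 1051)
665^2 = (665^1)^2 ≡ 665^2 = 442225 ≡ 805 (mod 1051)
665^4 = (665^2)^2 ≡ 805^2 = 648025 ≡ 609 (mod 1051)
665^8 = (665^4)^2 ≡ 609^2 = 370881 ≡ 929 (mod 1051)
665^16 = (665^8)^2 ≡ 929^2 = 863041 ≡ 170 (mod 1051)
665^32 = (665^16)^2 ≡ 170^2 = 28900 ≡ 523 (mod 1051)
665^47 = 665^32 · 665^8 · 665^4 · 665^2 · 665^1 ≡ 523 · 929 · 609 · 805 · 665 ≡ 837 (mod 1051).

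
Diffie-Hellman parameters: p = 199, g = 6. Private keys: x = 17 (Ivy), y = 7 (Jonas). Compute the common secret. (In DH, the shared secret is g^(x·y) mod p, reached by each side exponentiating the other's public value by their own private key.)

120

Ivy sends A = g^x mod p = 6^17 mod 199.
6^1 ≡ 6 (mod 199)
6^2 = (6^1)^2 ≡ 6^2 = 36 ≡ 36 (mod 199)
6^4 = (6^2)^2 ≡ 36^2 = 1296 ≡ 102 (mod 199)
6^8 = (6^4)^2 ≡ 102^2 = 10404 ≡ 56 (mod 199)
6^16 = (6^8)^2 ≡ 56^2 = 3136 ≡ 151 (mod 199)
6^17 = 6^16 · 6^1 ≡ 151 · 6 ≡ 110 (mod 199).
So A = 110. Jonas then computes K = A^y mod p = 110^7 mod 199.
110^1 ≡ 110 (mod 199)
110^2 = (110^1)^2 ≡ 110^2 = 12100 ≡ 160 (mod 199)
110^4 = (110^2)^2 ≡ 160^2 = 25600 ≡ 128 (mod 199)
110^7 = 110^4 · 110^2 · 110^1 ≡ 128 · 160 · 110 ≡ 120 (mod 199).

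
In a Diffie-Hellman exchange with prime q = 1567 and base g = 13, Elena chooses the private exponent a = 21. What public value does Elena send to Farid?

1307

Public value = 13^21 mod 1567.
13^1 ≡ 13 (mod 1567)
13^2 = (13^1)^2 ≡ 13^2 = 169 ≡ 169 (mod 1567)
13^4 = (13^2)^2 ≡ 169^2 = 28561 ≡ 355 (mod 1567)
13^8 = (13^4)^2 ≡ 355^2 = 126025 ≡ 665 (mod 1567)
13^16 = (13^8)^2 ≡ 665^2 = 442225 ≡ 331 (mod 1567)
13^21 = 13^16 · 13^4 · 13^1 ≡ 331 · 355 · 13 ≡ 1307 (mod 1567).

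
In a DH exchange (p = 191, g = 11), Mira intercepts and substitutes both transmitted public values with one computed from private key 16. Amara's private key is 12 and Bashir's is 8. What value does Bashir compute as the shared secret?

5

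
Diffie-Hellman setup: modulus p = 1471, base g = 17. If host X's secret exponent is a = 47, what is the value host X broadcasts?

Public value = 17^47 (mod 1471).
17^1 ≡ 17 (mod 1471)
17^2 = (17^1)^2 ≡ 17^2 = 289 ≡ 289 (mod 1471)
17^4 = (17^2)^2 ≡ 289^2 = 83521 ≡ 1145 (mod 1471)
17^8 = (17^4)^2 ≡ 1145^2 = 1311025 ≡ 364 (mod 1471)
17^16 = (17^8)^2 ≡ 364^2 = 132496 ≡ 106 (mod 1471)
17^32 = (17^16)^2 ≡ 106^2 = 11236 ≡ 939 (mod 1471)
17^47 = 17^32 · 17^8 · 17^4 · 17^2 · 17^1 ≡ 939 · 364 · 1145 · 289 · 17 ≡ 144 (mod 1471).

144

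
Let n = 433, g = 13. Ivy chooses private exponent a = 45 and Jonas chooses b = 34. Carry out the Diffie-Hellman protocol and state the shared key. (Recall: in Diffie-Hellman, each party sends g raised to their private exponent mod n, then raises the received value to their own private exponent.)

Jonas sends B = g^b mod n = 13^34 mod 433.
13^1 ≡ 13 (mod 433)
13^2 = (13^1)^2 ≡ 13^2 = 169 ≡ 169 (mod 433)
13^4 = (13^2)^2 ≡ 169^2 = 28561 ≡ 416 (mod 433)
13^8 = (13^4)^2 ≡ 416^2 = 173056 ≡ 289 (mod 433)
13^16 = (13^8)^2 ≡ 289^2 = 83521 ≡ 385 (mod 433)
13^32 = (13^16)^2 ≡ 385^2 = 148225 ≡ 139 (mod 433)
13^34 = 13^32 · 13^2 ≡ 139 · 169 ≡ 109 (mod 433).
So B = 109. Ivy then computes K = B^a mod n = 109^45 mod 433.
109^1 ≡ 109 (mod 433)
109^2 = (109^1)^2 ≡ 109^2 = 11881 ≡ 190 (mod 433)
109^4 = (109^2)^2 ≡ 190^2 = 36100 ≡ 161 (mod 433)
109^8 = (109^4)^2 ≡ 161^2 = 25921 ≡ 374 (mod 433)
109^16 = (109^8)^2 ≡ 374^2 = 139876 ≡ 17 (mod 433)
109^32 = (109^16)^2 ≡ 17^2 = 289 ≡ 289 (mod 433)
109^45 = 109^32 · 109^8 · 109^4 · 109^1 ≡ 289 · 374 · 161 · 109 ≡ 115 (mod 433).

115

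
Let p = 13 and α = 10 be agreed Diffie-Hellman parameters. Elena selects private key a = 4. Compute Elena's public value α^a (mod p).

Public value = 10^4 (mod 13).
10^1 ≡ 10 (mod 13)
10^2 = (10^1)^2 ≡ 10^2 = 100 ≡ 9 (mod 13)
10^4 = (10^2)^2 ≡ 9^2 = 81 ≡ 3 (mod 13)

3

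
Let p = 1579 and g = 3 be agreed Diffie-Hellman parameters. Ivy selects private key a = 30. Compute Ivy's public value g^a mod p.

936

Public value = 3^30 mod 1579.
3^1 ≡ 3 (mod 1579)
3^2 = (3^1)^2 ≡ 3^2 = 9 ≡ 9 (mod 1579)
3^4 = (3^2)^2 ≡ 9^2 = 81 ≡ 81 (mod 1579)
3^8 = (3^4)^2 ≡ 81^2 = 6561 ≡ 245 (mod 1579)
3^16 = (3^8)^2 ≡ 245^2 = 60025 ≡ 23 (mod 1579)
3^30 = 3^16 · 3^8 · 3^4 · 3^2 ≡ 23 · 245 · 81 · 9 ≡ 936 (mod 1579).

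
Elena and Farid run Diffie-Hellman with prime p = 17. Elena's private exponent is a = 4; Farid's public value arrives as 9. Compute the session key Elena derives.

16

Shared key K = 9^4 mod 17.
9^1 ≡ 9 (mod 17)
9^2 = (9^1)^2 ≡ 9^2 = 81 ≡ 13 (mod 17)
9^4 = (9^2)^2 ≡ 13^2 = 169 ≡ 16 (mod 17)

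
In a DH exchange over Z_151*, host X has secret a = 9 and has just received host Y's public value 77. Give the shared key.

70

Shared key K = 77^9 mod 151.
77^1 ≡ 77 (mod 151)
77^2 = (77^1)^2 ≡ 77^2 = 5929 ≡ 40 (mod 151)
77^4 = (77^2)^2 ≡ 40^2 = 1600 ≡ 90 (mod 151)
77^8 = (77^4)^2 ≡ 90^2 = 8100 ≡ 97 (mod 151)
77^9 = 77^8 · 77^1 ≡ 97 · 77 ≡ 70 (mod 151).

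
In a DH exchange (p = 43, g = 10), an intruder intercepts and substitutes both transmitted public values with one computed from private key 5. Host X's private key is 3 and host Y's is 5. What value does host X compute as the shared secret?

Host X receives an intruder's public value M = 10^5 mod 43 instead of the honest one.
10^1 ≡ 10 (mod 43)
10^2 = (10^1)^2 ≡ 10^2 = 100 ≡ 14 (mod 43)
10^4 = (10^2)^2 ≡ 14^2 = 196 ≡ 24 (mod 43)
10^5 = 10^4 · 10^1 ≡ 24 · 10 ≡ 25 (mod 43).
So M = 25. Host X computes K = M^3 mod 43.
25^1 ≡ 25 (mod 43)
25^2 = (25^1)^2 ≡ 25^2 = 625 ≡ 23 (mod 43)
25^3 = 25^2 · 25^1 ≡ 23 · 25 ≡ 16 (mod 43).

16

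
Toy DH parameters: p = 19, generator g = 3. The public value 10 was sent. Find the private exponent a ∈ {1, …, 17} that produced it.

11

Try successive powers of 3 modulo 19:
3^1 ≡ 3
3^2 ≡ 9
3^3 ≡ 8
3^4 ≡ 5
3^5 ≡ 15
3^6 ≡ 7
3^7 ≡ 2
3^8 ≡ 6
3^9 ≡ 18
3^10 ≡ 16
3^11 ≡ 10
Found: a = 11.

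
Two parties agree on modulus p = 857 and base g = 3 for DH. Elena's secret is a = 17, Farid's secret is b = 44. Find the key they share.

Elena sends A = g^a mod p = 3^17 mod 857.
3^1 ≡ 3 (mod 857)
3^2 = (3^1)^2 ≡ 3^2 = 9 ≡ 9 (mod 857)
3^4 = (3^2)^2 ≡ 9^2 = 81 ≡ 81 (mod 857)
3^8 = (3^4)^2 ≡ 81^2 = 6561 ≡ 562 (mod 857)
3^16 = (3^8)^2 ≡ 562^2 = 315844 ≡ 468 (mod 857)
3^17 = 3^16 · 3^1 ≡ 468 · 3 ≡ 547 (mod 857).
So A = 547. Farid then computes K = A^b mod p = 547^44 mod 857.
547^1 ≡ 547 (mod 857)
547^2 = (547^1)^2 ≡ 547^2 = 299209 ≡ 116 (mod 857)
547^4 = (547^2)^2 ≡ 116^2 = 13456 ≡ 601 (mod 857)
547^8 = (547^4)^2 ≡ 601^2 = 361201 ≡ 404 (mod 857)
547^16 = (547^8)^2 ≡ 404^2 = 163216 ≡ 386 (mod 857)
547^32 = (547^16)^2 ≡ 386^2 = 148996 ≡ 735 (mod 857)
547^44 = 547^32 · 547^8 · 547^4 ≡ 735 · 404 · 601 ≡ 117 (mod 857).

117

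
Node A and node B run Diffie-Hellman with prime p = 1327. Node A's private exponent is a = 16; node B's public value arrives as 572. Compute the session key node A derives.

Shared key K = 572^16 mod 1327.
572^1 ≡ 572 (mod 1327)
572^2 = (572^1)^2 ≡ 572^2 = 327184 ≡ 742 (mod 1327)
572^4 = (572^2)^2 ≡ 742^2 = 550564 ≡ 1186 (mod 1327)
572^8 = (572^4)^2 ≡ 1186^2 = 1406596 ≡ 1303 (mod 1327)
572^16 = (572^8)^2 ≡ 1303^2 = 1697809 ≡ 576 (mod 1327)

576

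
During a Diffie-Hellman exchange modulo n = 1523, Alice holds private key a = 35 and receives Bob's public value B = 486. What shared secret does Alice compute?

929

Shared key K = 486^35 mod 1523.
486^1 ≡ 486 (mod 1523)
486^2 = (486^1)^2 ≡ 486^2 = 236196 ≡ 131 (mod 1523)
486^4 = (486^2)^2 ≡ 131^2 = 17161 ≡ 408 (mod 1523)
486^8 = (486^4)^2 ≡ 408^2 = 166464 ≡ 457 (mod 1523)
486^16 = (486^8)^2 ≡ 457^2 = 208849 ≡ 198 (mod 1523)
486^32 = (486^16)^2 ≡ 198^2 = 39204 ≡ 1129 (mod 1523)
486^35 = 486^32 · 486^2 · 486^1 ≡ 1129 · 131 · 486 ≡ 929 (mod 1523).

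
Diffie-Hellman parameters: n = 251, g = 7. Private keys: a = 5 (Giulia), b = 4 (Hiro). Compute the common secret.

211

Hiro sends B = g^b mod n = 7^4 mod 251.
7^1 ≡ 7 (mod 251)
7^2 = (7^1)^2 ≡ 7^2 = 49 ≡ 49 (mod 251)
7^4 = (7^2)^2 ≡ 49^2 = 2401 ≡ 142 (mod 251)
So B = 142. Giulia then computes K = B^a mod n = 142^5 mod 251.
142^1 ≡ 142 (mod 251)
142^2 = (142^1)^2 ≡ 142^2 = 20164 ≡ 84 (mod 251)
142^4 = (142^2)^2 ≡ 84^2 = 7056 ≡ 28 (mod 251)
142^5 = 142^4 · 142^1 ≡ 28 · 142 ≡ 211 (mod 251).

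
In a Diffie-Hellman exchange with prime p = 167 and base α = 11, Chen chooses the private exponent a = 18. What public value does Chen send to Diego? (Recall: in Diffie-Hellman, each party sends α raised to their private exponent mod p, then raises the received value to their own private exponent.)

94

Public value = 11^18 mod 167.
11^1 ≡ 11 (mod 167)
11^2 = (11^1)^2 ≡ 11^2 = 121 ≡ 121 (mod 167)
11^4 = (11^2)^2 ≡ 121^2 = 14641 ≡ 112 (mod 167)
11^8 = (11^4)^2 ≡ 112^2 = 12544 ≡ 19 (mod 167)
11^16 = (11^8)^2 ≡ 19^2 = 361 ≡ 27 (mod 167)
11^18 = 11^16 · 11^2 ≡ 27 · 121 ≡ 94 (mod 167).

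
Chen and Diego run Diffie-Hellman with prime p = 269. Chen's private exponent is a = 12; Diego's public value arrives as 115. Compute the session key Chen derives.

120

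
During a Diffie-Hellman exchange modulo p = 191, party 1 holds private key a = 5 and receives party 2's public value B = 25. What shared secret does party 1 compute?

Shared key K = 25^5 mod 191.
25^1 ≡ 25 (mod 191)
25^2 = (25^1)^2 ≡ 25^2 = 625 ≡ 52 (mod 191)
25^4 = (25^2)^2 ≡ 52^2 = 2704 ≡ 30 (mod 191)
25^5 = 25^4 · 25^1 ≡ 30 · 25 ≡ 177 (mod 191).

177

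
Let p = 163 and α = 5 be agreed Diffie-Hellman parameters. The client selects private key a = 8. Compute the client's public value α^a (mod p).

77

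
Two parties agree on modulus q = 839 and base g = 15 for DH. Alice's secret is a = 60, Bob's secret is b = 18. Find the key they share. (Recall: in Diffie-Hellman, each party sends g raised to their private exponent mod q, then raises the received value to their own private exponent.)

800

Alice sends A = g^a mod q = 15^60 mod 839.
15^1 ≡ 15 (mod 839)
15^2 = (15^1)^2 ≡ 15^2 = 225 ≡ 225 (mod 839)
15^4 = (15^2)^2 ≡ 225^2 = 50625 ≡ 285 (mod 839)
15^8 = (15^4)^2 ≡ 285^2 = 81225 ≡ 681 (mod 839)
15^16 = (15^8)^2 ≡ 681^2 = 463761 ≡ 633 (mod 839)
15^32 = (15^16)^2 ≡ 633^2 = 400689 ≡ 486 (mod 839)
15^60 = 15^32 · 15^16 · 15^8 · 15^4 ≡ 486 · 633 · 681 · 285 ≡ 449 (mod 839).
So A = 449. Bob then computes K = A^b mod q = 449^18 mod 839.
449^1 ≡ 449 (mod 839)
449^2 = (449^1)^2 ≡ 449^2 = 201601 ≡ 241 (mod 839)
449^4 = (449^2)^2 ≡ 241^2 = 58081 ≡ 190 (mod 839)
449^8 = (449^4)^2 ≡ 190^2 = 36100 ≡ 23 (mod 839)
449^16 = (449^8)^2 ≡ 23^2 = 529 ≡ 529 (mod 839)
449^18 = 449^16 · 449^2 ≡ 529 · 241 ≡ 800 (mod 839).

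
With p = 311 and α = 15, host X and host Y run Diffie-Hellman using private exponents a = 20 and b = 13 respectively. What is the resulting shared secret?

Host Y sends B = α^b mod p = 15^13 mod 311.
15^1 ≡ 15 (mod 311)
15^2 = (15^1)^2 ≡ 15^2 = 225 ≡ 225 (mod 311)
15^4 = (15^2)^2 ≡ 225^2 = 50625 ≡ 243 (mod 311)
15^8 = (15^4)^2 ≡ 243^2 = 59049 ≡ 270 (mod 311)
15^13 = 15^8 · 15^4 · 15^1 ≡ 270 · 243 · 15 ≡ 146 (mod 311).
So B = 146. Host X then computes K = B^a mod p = 146^20 mod 311.
146^1 ≡ 146 (mod 311)
146^2 = (146^1)^2 ≡ 146^2 = 21316 ≡ 168 (mod 311)
146^4 = (146^2)^2 ≡ 168^2 = 28224 ≡ 234 (mod 311)
146^8 = (146^4)^2 ≡ 234^2 = 54756 ≡ 20 (mod 311)
146^16 = (146^8)^2 ≡ 20^2 = 400 ≡ 89 (mod 311)
146^20 = 146^16 · 146^4 ≡ 89 · 234 ≡ 300 (mod 311).

300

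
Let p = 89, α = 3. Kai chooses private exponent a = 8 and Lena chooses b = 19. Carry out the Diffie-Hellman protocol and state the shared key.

Lena sends B = α^b mod p = 3^19 mod 89.
3^1 ≡ 3 (mod 89)
3^2 = (3^1)^2 ≡ 3^2 = 9 ≡ 9 (mod 89)
3^4 = (3^2)^2 ≡ 9^2 = 81 ≡ 81 (mod 89)
3^8 = (3^4)^2 ≡ 81^2 = 6561 ≡ 64 (mod 89)
3^16 = (3^8)^2 ≡ 64^2 = 4096 ≡ 2 (mod 89)
3^19 = 3^16 · 3^2 · 3^1 ≡ 2 · 9 · 3 ≡ 54 (mod 89).
So B = 54. Kai then computes K = B^a mod p = 54^8 mod 89.
54^1 ≡ 54 (mod 89)
54^2 = (54^1)^2 ≡ 54^2 = 2916 ≡ 68 (mod 89)
54^4 = (54^2)^2 ≡ 68^2 = 4624 ≡ 85 (mod 89)
54^8 = (54^4)^2 ≡ 85^2 = 7225 ≡ 16 (mod 89)

16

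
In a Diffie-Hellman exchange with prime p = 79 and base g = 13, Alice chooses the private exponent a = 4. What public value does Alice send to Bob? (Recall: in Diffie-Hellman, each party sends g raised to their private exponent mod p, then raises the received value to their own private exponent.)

42

Public value = 13^4 (mod 79).
13^1 ≡ 13 (mod 79)
13^2 = (13^1)^2 ≡ 13^2 = 169 ≡ 11 (mod 79)
13^4 = (13^2)^2 ≡ 11^2 = 121 ≡ 42 (mod 79)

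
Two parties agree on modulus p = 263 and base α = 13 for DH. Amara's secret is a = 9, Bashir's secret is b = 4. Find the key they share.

31

Amara sends A = α^a mod p = 13^9 mod 263.
13^1 ≡ 13 (mod 263)
13^2 = (13^1)^2 ≡ 13^2 = 169 ≡ 169 (mod 263)
13^4 = (13^2)^2 ≡ 169^2 = 28561 ≡ 157 (mod 263)
13^8 = (13^4)^2 ≡ 157^2 = 24649 ≡ 190 (mod 263)
13^9 = 13^8 · 13^1 ≡ 190 · 13 ≡ 103 (mod 263).
So A = 103. Bashir then computes K = A^b mod p = 103^4 mod 263.
103^1 ≡ 103 (mod 263)
103^2 = (103^1)^2 ≡ 103^2 = 10609 ≡ 89 (mod 263)
103^4 = (103^2)^2 ≡ 89^2 = 7921 ≡ 31 (mod 263)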